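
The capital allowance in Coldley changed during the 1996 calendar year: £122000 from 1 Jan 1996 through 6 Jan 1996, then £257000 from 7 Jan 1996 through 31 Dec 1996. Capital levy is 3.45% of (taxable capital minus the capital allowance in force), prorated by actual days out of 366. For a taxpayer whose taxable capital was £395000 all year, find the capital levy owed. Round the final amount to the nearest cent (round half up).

1 Jan – 6 Jan 1996: 6 days, exemption £122000 → (£395000 − £122000) × 3.45% × 6/366 = £154.4016
7 Jan – 31 Dec 1996: 360 days, exemption £257000 → (£395000 − £257000) × 3.45% × 360/366 = £4682.9508
Total = £4837.3525

£4837.35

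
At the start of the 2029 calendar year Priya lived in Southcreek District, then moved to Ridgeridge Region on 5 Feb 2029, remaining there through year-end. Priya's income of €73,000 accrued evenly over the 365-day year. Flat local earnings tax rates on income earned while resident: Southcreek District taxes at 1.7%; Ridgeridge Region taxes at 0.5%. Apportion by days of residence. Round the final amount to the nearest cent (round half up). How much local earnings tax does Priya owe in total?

€449.00

Southcreek District, 1 Jan – 4 Feb 2029: 35 days → €73,000 × 1.7% × 35/365 = €119.0000
Ridgeridge Region, 5 Feb – 31 Dec 2029: 330 days → €73,000 × 0.5% × 330/365 = €330.0000
Total = €449.0000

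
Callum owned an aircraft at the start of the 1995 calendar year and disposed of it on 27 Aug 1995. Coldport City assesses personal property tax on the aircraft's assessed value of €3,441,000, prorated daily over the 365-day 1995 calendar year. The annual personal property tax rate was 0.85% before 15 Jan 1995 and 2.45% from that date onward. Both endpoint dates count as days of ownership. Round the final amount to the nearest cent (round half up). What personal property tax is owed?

1 Jan – 14 Jan 1995: 14 days at 0.85% → €3,441,000 × 0.85% × 14/365 = €1,121.8603
15 Jan – 27 Aug 1995: 225 days at 2.45% → €3,441,000 × 2.45% × 225/365 = €51,968.5274
Total = €53,090.3877

€53,090.39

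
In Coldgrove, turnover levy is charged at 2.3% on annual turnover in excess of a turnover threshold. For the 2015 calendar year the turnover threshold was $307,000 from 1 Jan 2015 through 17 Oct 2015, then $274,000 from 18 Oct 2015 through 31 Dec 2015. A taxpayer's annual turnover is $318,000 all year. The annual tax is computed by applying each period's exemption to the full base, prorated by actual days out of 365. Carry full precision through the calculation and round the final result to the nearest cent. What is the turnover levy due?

1 Jan – 17 Oct 2015: 290 days, exemption $307,000 → ($318,000 − $307,000) × 2.3% × 290/365 = $201.0137
18 Oct – 31 Dec 2015: 75 days, exemption $274,000 → ($318,000 − $274,000) × 2.3% × 75/365 = $207.9452
Total = $408.9589

$408.96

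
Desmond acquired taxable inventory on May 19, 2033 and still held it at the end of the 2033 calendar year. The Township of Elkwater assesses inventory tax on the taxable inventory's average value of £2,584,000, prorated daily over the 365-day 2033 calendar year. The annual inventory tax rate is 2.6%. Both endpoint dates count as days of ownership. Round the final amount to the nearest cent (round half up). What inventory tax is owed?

Days held (May 19 – December 31, 2033): 227 out of 365
Tax = £2,584,000 × 2.6% × 227/365 = £41,782.9260

£41,782.93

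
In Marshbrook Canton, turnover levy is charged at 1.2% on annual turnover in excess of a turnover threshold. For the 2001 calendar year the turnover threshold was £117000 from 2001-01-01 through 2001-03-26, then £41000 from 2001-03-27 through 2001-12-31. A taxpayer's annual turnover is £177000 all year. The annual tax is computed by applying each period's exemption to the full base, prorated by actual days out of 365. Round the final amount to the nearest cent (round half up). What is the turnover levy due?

£1419.62

2001-01-01 to 2001-03-26: 85 days, exemption £117000 → (£177000 − £117000) × 1.2% × 85/365 = £167.6712
2001-03-27 to 2001-12-31: 280 days, exemption £41000 → (£177000 − £41000) × 1.2% × 280/365 = £1251.9452
Total = £1419.6164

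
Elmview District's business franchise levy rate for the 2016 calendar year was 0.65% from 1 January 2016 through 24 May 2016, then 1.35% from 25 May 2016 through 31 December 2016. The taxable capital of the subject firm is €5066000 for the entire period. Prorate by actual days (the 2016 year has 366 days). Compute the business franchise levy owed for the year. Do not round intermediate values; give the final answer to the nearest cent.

1 January – 24 May 2016: 145 days at 0.65% → €5066000 × 0.65% × 145/366 = €13045.6421
25 May – 31 December 2016: 221 days at 1.35% → €5066000 × 1.35% × 221/366 = €41296.2049
Total = €54341.8470

€54341.85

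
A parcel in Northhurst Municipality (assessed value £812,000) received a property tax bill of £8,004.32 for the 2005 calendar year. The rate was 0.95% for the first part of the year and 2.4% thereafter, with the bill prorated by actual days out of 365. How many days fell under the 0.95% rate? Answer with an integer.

356 days

Let d = days at the first rate; then 365 − d days at the second rate.
£812,000 × [0.95%·d + 2.4%·(365−d)] / 365 = £8,004.32
Solving gives d = 356, so the new rate took effect on 23 December 2005.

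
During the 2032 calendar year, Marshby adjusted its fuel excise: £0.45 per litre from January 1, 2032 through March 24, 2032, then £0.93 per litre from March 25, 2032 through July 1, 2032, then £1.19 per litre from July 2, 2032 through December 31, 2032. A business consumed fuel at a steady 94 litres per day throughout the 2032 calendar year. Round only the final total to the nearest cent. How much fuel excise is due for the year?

£32,678.16

January 1 – March 24, 2032: 84 days × 94 litres/day = 7,896 litres at £0.45/litre → £3,553.20
March 25 – July 1, 2032: 99 days × 94 litres/day = 9,306 litres at £0.93/litre → £8,654.58
July 2 – December 31, 2032: 183 days × 94 litres/day = 17,202 litres at £1.19/litre → £20,470.38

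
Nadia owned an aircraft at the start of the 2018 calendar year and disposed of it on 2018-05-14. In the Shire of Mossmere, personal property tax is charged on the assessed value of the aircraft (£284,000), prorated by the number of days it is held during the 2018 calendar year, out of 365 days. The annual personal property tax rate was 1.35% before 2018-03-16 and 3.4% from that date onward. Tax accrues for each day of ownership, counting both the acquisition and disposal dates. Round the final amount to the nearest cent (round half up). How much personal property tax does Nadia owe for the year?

2018-01-01 to 2018-03-15: 74 days at 1.35% → £284,000 × 1.35% × 74/365 = £777.3041
2018-03-16 to 2018-05-14: 60 days at 3.4% → £284,000 × 3.4% × 60/365 = £1,587.2877
Total = £2,364.5918

£2,364.59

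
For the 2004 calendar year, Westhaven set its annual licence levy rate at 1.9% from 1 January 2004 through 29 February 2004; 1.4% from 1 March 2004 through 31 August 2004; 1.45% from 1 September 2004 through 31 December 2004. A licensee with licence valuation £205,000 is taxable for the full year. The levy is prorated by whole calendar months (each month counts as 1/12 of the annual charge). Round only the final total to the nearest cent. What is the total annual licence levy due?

1 January – 29 February 2004: 2 months at 1.9% → £205,000 × 1.9% × 2/12 = £649.1667
1 March – 31 August 2004: 6 months at 1.4% → £205,000 × 1.4% × 6/12 = £1,435.0000
1 September – 31 December 2004: 4 months at 1.45% → £205,000 × 1.45% × 4/12 = £990.8333
Total = £3,075.0000

£3,075.00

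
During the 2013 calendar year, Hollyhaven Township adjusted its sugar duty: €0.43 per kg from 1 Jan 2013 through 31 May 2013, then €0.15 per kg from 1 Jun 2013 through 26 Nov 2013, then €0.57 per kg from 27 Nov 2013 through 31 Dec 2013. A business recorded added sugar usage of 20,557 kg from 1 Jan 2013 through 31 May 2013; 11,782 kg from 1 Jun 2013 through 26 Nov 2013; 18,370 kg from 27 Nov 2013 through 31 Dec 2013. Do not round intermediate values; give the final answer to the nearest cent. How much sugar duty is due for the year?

1 Jan – 31 May 2013: 20,557 kg at €0.43/kg → €8,839.51
1 Jun – 26 Nov 2013: 11,782 kg at €0.15/kg → €1,767.30
27 Nov – 31 Dec 2013: 18,370 kg at €0.57/kg → €10,470.90

€21,077.71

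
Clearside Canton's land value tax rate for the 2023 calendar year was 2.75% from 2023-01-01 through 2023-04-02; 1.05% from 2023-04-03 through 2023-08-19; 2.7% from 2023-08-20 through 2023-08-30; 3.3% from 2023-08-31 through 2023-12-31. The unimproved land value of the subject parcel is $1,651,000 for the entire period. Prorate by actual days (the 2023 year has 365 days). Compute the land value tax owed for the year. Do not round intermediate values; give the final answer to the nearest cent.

$37,749.10

2023-01-01 to 2023-04-02: 92 days at 2.75% → $1,651,000 × 2.75% × 92/365 = $11,443.9178
2023-04-03 to 2023-08-19: 139 days at 1.05% → $1,651,000 × 1.05% × 139/365 = $6,601.7384
2023-08-20 to 2023-08-30: 11 days at 2.7% → $1,651,000 × 2.7% × 11/365 = $1,343.4164
2023-08-31 to 2023-12-31: 123 days at 3.3% → $1,651,000 × 3.3% × 123/365 = $18,360.0247
Total = $37,749.0973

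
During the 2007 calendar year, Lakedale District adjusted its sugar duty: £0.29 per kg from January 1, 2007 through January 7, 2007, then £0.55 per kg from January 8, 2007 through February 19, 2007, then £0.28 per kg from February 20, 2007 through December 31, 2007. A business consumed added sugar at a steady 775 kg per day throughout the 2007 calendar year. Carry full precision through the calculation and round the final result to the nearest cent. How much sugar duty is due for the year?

£88257.00

January 1 – January 7, 2007: 7 days × 775 kg/day = 5,425 kg at £0.29/kg → £1573.25
January 8 – February 19, 2007: 43 days × 775 kg/day = 33,325 kg at £0.55/kg → £18328.75
February 20 – December 31, 2007: 315 days × 775 kg/day = 244,125 kg at £0.28/kg → £68355.00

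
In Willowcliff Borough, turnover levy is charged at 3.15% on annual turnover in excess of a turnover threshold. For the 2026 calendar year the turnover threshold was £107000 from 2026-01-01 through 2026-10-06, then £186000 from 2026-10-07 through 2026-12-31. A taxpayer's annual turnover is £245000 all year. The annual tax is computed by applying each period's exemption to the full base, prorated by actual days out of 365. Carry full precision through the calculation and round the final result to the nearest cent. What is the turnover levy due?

2026-01-01 to 2026-10-06: 279 days, exemption £107000 → (£245000 − £107000) × 3.15% × 279/365 = £3322.7753
2026-10-07 to 2026-12-31: 86 days, exemption £186000 → (£245000 − £186000) × 3.15% × 86/365 = £437.8932
Total = £3760.6685

£3760.67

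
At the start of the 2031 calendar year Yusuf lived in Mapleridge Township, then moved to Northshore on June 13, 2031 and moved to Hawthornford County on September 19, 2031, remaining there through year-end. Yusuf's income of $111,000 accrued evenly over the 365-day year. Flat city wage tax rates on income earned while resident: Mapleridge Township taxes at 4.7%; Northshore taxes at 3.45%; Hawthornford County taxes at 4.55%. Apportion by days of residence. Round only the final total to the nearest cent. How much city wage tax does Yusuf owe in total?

$4,797.02

Mapleridge Township, January 1 – June 12, 2031: 163 days → $111,000 × 4.7% × 163/365 = $2,329.7836
Northshore, June 13 – September 18, 2031: 98 days → $111,000 × 3.45% × 98/365 = $1,028.1945
Hawthornford County, September 19 – December 31, 2031: 104 days → $111,000 × 4.55% × 104/365 = $1,439.0466
Total = $4,797.0247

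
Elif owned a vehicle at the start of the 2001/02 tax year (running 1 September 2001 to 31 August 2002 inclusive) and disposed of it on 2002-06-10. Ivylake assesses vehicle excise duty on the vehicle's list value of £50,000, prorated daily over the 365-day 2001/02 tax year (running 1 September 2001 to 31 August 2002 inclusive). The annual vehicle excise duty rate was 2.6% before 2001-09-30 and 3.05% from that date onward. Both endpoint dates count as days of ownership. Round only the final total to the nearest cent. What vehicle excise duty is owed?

2001-09-01 to 2001-09-29: 29 days at 2.6% → £50,000 × 2.6% × 29/365 = £103.2877
2001-09-30 to 2002-06-10: 254 days at 3.05% → £50,000 × 3.05% × 254/365 = £1,061.2329
Total = £1,164.5205

£1,164.52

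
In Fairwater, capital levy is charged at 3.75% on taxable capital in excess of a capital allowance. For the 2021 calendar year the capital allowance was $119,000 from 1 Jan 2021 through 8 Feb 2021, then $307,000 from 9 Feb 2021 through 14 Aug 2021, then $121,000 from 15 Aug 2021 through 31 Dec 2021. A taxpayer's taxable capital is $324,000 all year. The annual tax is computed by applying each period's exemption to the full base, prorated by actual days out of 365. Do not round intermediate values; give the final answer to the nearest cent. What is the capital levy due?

1 Jan – 8 Feb 2021: 39 days, exemption $119,000 → ($324,000 − $119,000) × 3.75% × 39/365 = $821.4041
9 Feb – 14 Aug 2021: 187 days, exemption $307,000 → ($324,000 − $307,000) × 3.75% × 187/365 = $326.6096
15 Aug – 31 Dec 2021: 139 days, exemption $121,000 → ($324,000 − $121,000) × 3.75% × 139/365 = $2,899.0068
Total = $4,047.0205

$4,047.02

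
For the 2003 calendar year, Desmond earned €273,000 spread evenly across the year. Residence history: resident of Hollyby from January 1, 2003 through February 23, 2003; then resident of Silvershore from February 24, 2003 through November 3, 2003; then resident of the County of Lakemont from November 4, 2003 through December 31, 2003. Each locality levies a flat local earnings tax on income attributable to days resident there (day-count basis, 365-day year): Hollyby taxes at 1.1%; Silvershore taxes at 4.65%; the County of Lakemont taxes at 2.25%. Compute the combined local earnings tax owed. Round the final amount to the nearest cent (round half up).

€10,219.55

Hollyby, January 1 – February 23, 2003: 54 days → €273,000 × 1.1% × 54/365 = €444.2795
Silvershore, February 24 – November 3, 2003: 253 days → €273,000 × 4.65% × 253/365 = €8,799.2014
The County of Lakemont, November 4 – December 31, 2003: 58 days → €273,000 × 2.25% × 58/365 = €976.0685
Total = €10,219.5493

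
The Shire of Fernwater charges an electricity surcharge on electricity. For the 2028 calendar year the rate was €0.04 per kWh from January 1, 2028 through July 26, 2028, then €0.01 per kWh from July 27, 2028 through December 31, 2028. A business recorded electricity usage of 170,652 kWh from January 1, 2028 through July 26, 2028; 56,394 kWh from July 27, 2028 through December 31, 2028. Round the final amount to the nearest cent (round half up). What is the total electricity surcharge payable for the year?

€7,390.02

January 1 – July 26, 2028: 170,652 kWh at €0.04/kWh → €6,826.08
July 27 – December 31, 2028: 56,394 kWh at €0.01/kWh → €563.94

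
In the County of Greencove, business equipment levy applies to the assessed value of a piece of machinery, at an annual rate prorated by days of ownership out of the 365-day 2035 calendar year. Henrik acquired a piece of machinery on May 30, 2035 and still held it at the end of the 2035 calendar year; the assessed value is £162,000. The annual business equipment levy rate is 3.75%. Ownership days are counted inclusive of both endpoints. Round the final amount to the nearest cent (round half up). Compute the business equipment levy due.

Days held (May 30 – December 31, 2035): 216 out of 365
Tax = £162,000 × 3.75% × 216/365 = £3,595.0685

£3,595.07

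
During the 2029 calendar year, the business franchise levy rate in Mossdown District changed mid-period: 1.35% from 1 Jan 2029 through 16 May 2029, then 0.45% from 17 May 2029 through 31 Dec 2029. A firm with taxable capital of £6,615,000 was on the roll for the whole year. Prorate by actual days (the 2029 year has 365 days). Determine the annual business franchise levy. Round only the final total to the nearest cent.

1 Jan – 16 May 2029: 136 days at 1.35% → £6,615,000 × 1.35% × 136/365 = £33,274.3562
17 May – 31 Dec 2029: 229 days at 0.45% → £6,615,000 × 0.45% × 229/365 = £18,676.0479
Total = £51,950.4041

£51,950.40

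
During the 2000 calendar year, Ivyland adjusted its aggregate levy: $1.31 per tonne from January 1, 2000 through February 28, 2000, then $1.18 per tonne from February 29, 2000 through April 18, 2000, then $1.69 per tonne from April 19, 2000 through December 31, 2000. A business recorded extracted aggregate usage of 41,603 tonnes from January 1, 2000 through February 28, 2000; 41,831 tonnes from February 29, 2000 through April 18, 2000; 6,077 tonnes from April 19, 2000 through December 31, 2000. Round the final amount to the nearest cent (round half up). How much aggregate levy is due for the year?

January 1 – February 28, 2000: 41,603 tonnes at $1.31/tonne → $54499.93
February 29 – April 18, 2000: 41,831 tonnes at $1.18/tonne → $49360.58
April 19 – December 31, 2000: 6,077 tonnes at $1.69/tonne → $10270.13

$114130.64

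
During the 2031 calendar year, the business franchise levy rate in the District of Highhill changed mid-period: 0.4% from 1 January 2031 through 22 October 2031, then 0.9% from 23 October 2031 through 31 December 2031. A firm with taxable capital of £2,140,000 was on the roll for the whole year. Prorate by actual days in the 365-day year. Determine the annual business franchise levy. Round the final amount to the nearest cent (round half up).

£10,612.05

1 January – 22 October 2031: 295 days at 0.4% → £2,140,000 × 0.4% × 295/365 = £6,918.3562
23 October – 31 December 2031: 70 days at 0.9% → £2,140,000 × 0.9% × 70/365 = £3,693.6986
Total = £10,612.0548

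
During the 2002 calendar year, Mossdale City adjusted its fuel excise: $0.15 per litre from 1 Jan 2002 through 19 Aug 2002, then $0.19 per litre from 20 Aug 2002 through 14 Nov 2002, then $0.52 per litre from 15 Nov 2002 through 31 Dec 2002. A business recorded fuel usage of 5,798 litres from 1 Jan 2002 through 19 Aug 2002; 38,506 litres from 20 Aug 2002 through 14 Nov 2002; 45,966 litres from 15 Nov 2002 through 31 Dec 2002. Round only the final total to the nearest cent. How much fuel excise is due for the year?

1 Jan – 19 Aug 2002: 5,798 litres at $0.15/litre → $869.70
20 Aug – 14 Nov 2002: 38,506 litres at $0.19/litre → $7316.14
15 Nov – 31 Dec 2002: 45,966 litres at $0.52/litre → $23902.32

$32088.16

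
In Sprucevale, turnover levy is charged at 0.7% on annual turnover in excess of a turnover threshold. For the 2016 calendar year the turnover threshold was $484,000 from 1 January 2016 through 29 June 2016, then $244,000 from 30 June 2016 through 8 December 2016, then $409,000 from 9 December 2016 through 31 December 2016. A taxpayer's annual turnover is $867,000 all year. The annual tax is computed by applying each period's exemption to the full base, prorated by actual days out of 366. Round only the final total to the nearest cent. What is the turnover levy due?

$3,457.60

1 January – 29 June 2016: 181 days, exemption $484,000 → ($867,000 − $484,000) × 0.7% × 181/366 = $1,325.8497
30 June – 8 December 2016: 162 days, exemption $244,000 → ($867,000 − $244,000) × 0.7% × 162/366 = $1,930.2787
9 December – 31 December 2016: 23 days, exemption $409,000 → ($867,000 − $409,000) × 0.7% × 23/366 = $201.4699
Total = $3,457.5984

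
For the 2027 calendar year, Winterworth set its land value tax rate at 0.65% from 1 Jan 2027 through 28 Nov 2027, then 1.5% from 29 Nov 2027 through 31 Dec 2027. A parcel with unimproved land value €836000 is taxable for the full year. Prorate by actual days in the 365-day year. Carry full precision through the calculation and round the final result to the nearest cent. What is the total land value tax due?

€6076.46

1 Jan – 28 Nov 2027: 332 days at 0.65% → €836000 × 0.65% × 332/365 = €4942.7068
29 Nov – 31 Dec 2027: 33 days at 1.5% → €836000 × 1.5% × 33/365 = €1133.7534
Total = €6076.4603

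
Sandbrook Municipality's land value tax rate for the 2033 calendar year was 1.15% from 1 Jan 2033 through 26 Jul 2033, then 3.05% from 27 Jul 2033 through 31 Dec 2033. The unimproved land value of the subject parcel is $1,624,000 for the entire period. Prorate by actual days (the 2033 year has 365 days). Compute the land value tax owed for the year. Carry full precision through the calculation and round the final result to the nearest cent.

$32,032.84

1 Jan – 26 Jul 2033: 207 days at 1.15% → $1,624,000 × 1.15% × 207/365 = $10,591.5945
27 Jul – 31 Dec 2033: 158 days at 3.05% → $1,624,000 × 3.05% × 158/365 = $21,441.2493
Total = $32,032.8438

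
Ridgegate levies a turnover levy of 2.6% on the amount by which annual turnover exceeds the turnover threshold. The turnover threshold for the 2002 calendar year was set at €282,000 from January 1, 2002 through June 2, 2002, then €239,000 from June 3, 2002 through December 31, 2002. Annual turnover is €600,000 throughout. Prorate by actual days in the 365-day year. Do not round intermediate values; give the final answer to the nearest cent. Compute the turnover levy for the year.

€8,917.36

January 1 – June 2, 2002: 153 days, exemption €282,000 → (€600,000 − €282,000) × 2.6% × 153/365 = €3,465.7644
June 3 – December 31, 2002: 212 days, exemption €239,000 → (€600,000 − €239,000) × 2.6% × 212/365 = €5,451.5945
Total = €8,917.3589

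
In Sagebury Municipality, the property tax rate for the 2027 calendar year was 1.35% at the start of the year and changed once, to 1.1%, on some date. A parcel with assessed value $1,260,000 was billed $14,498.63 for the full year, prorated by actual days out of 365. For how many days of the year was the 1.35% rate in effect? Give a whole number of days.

Let d = days at the first rate; then 365 − d days at the second rate.
$1,260,000 × [1.35%·d + 1.1%·(365−d)] / 365 = $14,498.63
Solving gives d = 74, so the new rate took effect on 16 Mar 2027.

74 days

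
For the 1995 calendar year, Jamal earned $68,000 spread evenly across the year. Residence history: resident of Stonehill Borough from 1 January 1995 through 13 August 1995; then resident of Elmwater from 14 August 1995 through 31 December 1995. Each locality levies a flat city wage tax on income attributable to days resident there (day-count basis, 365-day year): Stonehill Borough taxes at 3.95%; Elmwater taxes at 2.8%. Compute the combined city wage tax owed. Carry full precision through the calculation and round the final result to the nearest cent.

$2,386.05

Stonehill Borough, 1 January – 13 August 1995: 225 days → $68,000 × 3.95% × 225/365 = $1,655.7534
Elmwater, 14 August – 31 December 1995: 140 days → $68,000 × 2.8% × 140/365 = $730.3014
Total = $2,386.0548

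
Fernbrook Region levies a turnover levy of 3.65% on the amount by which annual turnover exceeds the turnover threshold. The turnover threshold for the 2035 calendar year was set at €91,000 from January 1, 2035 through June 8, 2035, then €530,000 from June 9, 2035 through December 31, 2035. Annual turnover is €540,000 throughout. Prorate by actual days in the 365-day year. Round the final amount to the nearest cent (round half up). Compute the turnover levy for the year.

€7,345.10

January 1 – June 8, 2035: 159 days, exemption €91,000 → (€540,000 − €91,000) × 3.65% × 159/365 = €7,139.1000
June 9 – December 31, 2035: 206 days, exemption €530,000 → (€540,000 − €530,000) × 3.65% × 206/365 = €206.0000
Total = €7,345.1000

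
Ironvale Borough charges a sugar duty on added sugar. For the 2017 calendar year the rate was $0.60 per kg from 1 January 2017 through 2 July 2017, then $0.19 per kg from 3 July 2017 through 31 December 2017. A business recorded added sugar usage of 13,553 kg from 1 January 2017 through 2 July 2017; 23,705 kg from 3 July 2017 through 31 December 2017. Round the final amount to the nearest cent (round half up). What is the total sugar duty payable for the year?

1 January – 2 July 2017: 13,553 kg at $0.60/kg → $8131.80
3 July – 31 December 2017: 23,705 kg at $0.19/kg → $4503.95

$12635.75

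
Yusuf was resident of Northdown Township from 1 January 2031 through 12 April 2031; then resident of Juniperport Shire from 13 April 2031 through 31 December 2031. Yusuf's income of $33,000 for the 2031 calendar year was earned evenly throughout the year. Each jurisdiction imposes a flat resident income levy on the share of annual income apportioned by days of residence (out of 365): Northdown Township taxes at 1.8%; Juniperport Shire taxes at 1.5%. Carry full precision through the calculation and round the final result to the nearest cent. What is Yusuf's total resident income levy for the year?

Northdown Township, 1 January – 12 April 2031: 102 days → $33,000 × 1.8% × 102/365 = $165.9945
Juniperport Shire, 13 April – 31 December 2031: 263 days → $33,000 × 1.5% × 263/365 = $356.6712
Total = $522.6658

$522.67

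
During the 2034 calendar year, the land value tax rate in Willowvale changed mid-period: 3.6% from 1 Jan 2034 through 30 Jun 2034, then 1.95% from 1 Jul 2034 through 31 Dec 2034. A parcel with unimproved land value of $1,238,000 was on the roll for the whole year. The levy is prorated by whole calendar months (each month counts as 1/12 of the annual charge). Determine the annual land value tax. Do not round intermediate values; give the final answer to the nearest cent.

1 Jan – 30 Jun 2034: 6 months at 3.6% → $1,238,000 × 3.6% × 6/12 = $22,284.0000
1 Jul – 31 Dec 2034: 6 months at 1.95% → $1,238,000 × 1.95% × 6/12 = $12,070.5000
Total = $34,354.5000

$34,354.50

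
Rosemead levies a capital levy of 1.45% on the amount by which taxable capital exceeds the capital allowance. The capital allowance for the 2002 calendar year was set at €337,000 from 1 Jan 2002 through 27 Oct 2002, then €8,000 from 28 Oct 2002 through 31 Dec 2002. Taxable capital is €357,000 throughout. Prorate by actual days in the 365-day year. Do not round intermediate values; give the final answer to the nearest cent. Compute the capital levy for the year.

1 Jan – 27 Oct 2002: 300 days, exemption €337,000 → (€357,000 − €337,000) × 1.45% × 300/365 = €238.3562
28 Oct – 31 Dec 2002: 65 days, exemption €8,000 → (€357,000 − €8,000) × 1.45% × 65/365 = €901.1849
Total = €1,139.5411

€1,139.54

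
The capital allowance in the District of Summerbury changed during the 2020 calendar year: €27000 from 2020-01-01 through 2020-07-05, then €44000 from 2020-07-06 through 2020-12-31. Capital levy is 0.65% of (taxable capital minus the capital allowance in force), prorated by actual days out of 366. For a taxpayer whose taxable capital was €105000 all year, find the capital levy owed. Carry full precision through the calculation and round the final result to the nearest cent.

€452.96

2020-01-01 to 2020-07-05: 187 days, exemption €27000 → (€105000 − €27000) × 0.65% × 187/366 = €259.0410
2020-07-06 to 2020-12-31: 179 days, exemption €44000 → (€105000 − €44000) × 0.65% × 179/366 = €193.9167
Total = €452.9577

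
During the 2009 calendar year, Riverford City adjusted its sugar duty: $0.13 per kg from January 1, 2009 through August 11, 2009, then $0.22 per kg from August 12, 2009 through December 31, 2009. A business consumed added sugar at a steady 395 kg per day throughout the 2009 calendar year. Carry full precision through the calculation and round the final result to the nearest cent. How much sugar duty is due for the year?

$23790.85

January 1 – August 11, 2009: 223 days × 395 kg/day = 88,085 kg at $0.13/kg → $11451.05
August 12 – December 31, 2009: 142 days × 395 kg/day = 56,090 kg at $0.22/kg → $12339.80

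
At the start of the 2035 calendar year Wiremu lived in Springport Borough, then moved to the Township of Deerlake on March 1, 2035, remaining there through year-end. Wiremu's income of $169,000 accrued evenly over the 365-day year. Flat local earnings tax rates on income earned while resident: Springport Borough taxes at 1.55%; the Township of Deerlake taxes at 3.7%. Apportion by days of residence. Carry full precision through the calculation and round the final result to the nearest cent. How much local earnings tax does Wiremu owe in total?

$5,665.67

Springport Borough, January 1 – February 28, 2035: 59 days → $169,000 × 1.55% × 59/365 = $423.4260
The Township of Deerlake, March 1 – December 31, 2035: 306 days → $169,000 × 3.7% × 306/365 = $5,242.2411
Total = $5,665.6671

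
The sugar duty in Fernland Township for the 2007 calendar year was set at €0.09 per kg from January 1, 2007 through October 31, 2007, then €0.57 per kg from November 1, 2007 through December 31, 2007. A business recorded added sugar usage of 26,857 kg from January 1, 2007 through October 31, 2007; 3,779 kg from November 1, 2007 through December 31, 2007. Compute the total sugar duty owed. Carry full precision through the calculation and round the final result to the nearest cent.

€4,571.16

January 1 – October 31, 2007: 26,857 kg at €0.09/kg → €2,417.13
November 1 – December 31, 2007: 3,779 kg at €0.57/kg → €2,154.03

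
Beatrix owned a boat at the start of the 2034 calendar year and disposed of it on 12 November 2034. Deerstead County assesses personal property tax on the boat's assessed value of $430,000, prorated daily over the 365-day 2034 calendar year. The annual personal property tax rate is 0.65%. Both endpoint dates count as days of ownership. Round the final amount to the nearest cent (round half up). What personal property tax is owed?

Days held (1 January – 12 November 2034): 316 out of 365
Tax = $430,000 × 0.65% × 316/365 = $2,419.7808

$2,419.78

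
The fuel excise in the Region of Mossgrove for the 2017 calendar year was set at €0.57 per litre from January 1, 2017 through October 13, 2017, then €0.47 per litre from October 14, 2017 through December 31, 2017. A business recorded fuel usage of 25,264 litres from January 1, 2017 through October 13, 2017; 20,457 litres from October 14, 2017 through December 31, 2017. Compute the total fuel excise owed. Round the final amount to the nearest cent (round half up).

January 1 – October 13, 2017: 25,264 litres at €0.57/litre → €14,400.48
October 14 – December 31, 2017: 20,457 litres at €0.47/litre → €9,614.79

€24,015.27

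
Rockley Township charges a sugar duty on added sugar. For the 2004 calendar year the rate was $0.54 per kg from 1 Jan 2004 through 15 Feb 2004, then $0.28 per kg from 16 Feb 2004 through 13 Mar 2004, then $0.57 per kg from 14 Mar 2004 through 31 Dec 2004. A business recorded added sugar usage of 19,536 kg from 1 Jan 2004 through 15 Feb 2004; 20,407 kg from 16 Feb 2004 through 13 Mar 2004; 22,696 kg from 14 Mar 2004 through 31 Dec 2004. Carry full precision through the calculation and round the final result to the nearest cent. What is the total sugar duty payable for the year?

$29,200.12

1 Jan – 15 Feb 2004: 19,536 kg at $0.54/kg → $10,549.44
16 Feb – 13 Mar 2004: 20,407 kg at $0.28/kg → $5,713.96
14 Mar – 31 Dec 2004: 22,696 kg at $0.57/kg → $12,936.72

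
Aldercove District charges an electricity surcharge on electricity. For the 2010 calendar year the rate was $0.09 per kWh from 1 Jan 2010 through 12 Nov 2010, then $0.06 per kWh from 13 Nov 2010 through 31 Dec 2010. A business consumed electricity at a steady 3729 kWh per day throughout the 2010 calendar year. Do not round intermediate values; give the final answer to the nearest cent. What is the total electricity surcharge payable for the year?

1 Jan – 12 Nov 2010: 316 days × 3729 kWh/day = 1,178,364 kWh at $0.09/kWh → $106,052.76
13 Nov – 31 Dec 2010: 49 days × 3729 kWh/day = 182,721 kWh at $0.06/kWh → $10,963.26

$117,016.02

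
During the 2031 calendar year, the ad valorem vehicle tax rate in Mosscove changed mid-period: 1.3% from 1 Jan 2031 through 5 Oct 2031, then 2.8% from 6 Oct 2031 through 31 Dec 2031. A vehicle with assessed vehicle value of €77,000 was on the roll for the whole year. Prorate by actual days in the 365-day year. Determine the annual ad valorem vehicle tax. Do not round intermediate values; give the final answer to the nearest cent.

€1,276.30

1 Jan – 5 Oct 2031: 278 days at 1.3% → €77,000 × 1.3% × 278/365 = €762.4055
6 Oct – 31 Dec 2031: 87 days at 2.8% → €77,000 × 2.8% × 87/365 = €513.8959
Total = €1,276.3014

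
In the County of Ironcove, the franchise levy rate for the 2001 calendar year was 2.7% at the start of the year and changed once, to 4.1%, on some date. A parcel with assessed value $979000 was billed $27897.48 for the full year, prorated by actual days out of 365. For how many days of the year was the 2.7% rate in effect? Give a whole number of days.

Let d = days at the first rate; then 365 − d days at the second rate.
$979000 × [2.7%·d + 4.1%·(365−d)] / 365 = $27897.48
Solving gives d = 326, so the new rate took effect on 23 November 2001.

326 days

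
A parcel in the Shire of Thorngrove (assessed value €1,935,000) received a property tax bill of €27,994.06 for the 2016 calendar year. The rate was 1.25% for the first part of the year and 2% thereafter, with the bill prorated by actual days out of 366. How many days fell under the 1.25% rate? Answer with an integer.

Let d = days at the first rate; then 366 − d days at the second rate.
€1,935,000 × [1.25%·d + 2%·(366−d)] / 366 = €27,994.06
Solving gives d = 270, so the new rate took effect on 27 September 2016.

270 days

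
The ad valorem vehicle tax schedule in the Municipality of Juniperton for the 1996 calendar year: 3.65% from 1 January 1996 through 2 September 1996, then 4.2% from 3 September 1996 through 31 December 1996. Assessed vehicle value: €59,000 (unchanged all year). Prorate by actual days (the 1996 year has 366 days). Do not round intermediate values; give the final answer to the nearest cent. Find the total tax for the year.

1 January – 2 September 1996: 246 days at 3.65% → €59,000 × 3.65% × 246/366 = €1,447.4344
3 September – 31 December 1996: 120 days at 4.2% → €59,000 × 4.2% × 120/366 = €812.4590
Total = €2,259.8934

€2,259.89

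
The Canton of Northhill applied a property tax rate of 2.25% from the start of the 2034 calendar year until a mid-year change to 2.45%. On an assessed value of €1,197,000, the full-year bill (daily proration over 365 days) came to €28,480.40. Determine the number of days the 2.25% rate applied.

Let d = days at the first rate; then 365 − d days at the second rate.
€1,197,000 × [2.25%·d + 2.45%·(365−d)] / 365 = €28,480.40
Solving gives d = 129, so the new rate took effect on 10 May 2034.

129 days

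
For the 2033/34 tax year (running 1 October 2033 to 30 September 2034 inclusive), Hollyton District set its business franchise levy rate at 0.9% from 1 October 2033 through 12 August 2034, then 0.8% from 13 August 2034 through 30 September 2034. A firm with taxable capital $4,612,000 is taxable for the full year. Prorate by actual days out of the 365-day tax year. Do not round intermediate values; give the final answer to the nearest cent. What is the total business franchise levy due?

1 October 2033 – 12 August 2034: 316 days at 0.9% → $4,612,000 × 0.9% × 316/365 = $35,935.6932
13 August – 30 September 2034: 49 days at 0.8% → $4,612,000 × 0.8% × 49/365 = $4,953.1616
Total = $40,888.8548

$40,888.85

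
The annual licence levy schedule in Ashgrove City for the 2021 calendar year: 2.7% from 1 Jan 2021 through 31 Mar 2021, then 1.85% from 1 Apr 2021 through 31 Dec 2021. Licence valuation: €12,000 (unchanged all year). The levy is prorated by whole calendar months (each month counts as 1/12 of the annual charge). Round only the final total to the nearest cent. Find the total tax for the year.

€247.50

1 Jan – 31 Mar 2021: 3 months at 2.7% → €12,000 × 2.7% × 3/12 = €81.0000
1 Apr – 31 Dec 2021: 9 months at 1.85% → €12,000 × 1.85% × 9/12 = €166.5000
Total = €247.5000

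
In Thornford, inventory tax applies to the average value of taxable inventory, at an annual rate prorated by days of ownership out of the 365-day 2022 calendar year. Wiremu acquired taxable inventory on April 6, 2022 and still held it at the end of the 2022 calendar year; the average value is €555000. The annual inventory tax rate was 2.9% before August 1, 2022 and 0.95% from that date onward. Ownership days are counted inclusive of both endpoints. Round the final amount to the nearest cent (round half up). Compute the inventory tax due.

April 6 – July 31, 2022: 117 days at 2.9% → €555000 × 2.9% × 117/365 = €5159.2192
August 1 – December 31, 2022: 153 days at 0.95% → €555000 × 0.95% × 153/365 = €2210.1164
Total = €7369.3356

€7369.34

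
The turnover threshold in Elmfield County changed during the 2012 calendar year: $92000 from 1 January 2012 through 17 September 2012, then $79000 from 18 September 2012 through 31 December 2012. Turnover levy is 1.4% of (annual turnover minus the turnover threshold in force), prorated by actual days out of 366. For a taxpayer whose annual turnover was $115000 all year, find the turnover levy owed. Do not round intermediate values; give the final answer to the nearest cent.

$374.21

1 January – 17 September 2012: 261 days, exemption $92000 → ($115000 − $92000) × 1.4% × 261/366 = $229.6230
18 September – 31 December 2012: 105 days, exemption $79000 → ($115000 − $79000) × 1.4% × 105/366 = $144.5902
Total = $374.2131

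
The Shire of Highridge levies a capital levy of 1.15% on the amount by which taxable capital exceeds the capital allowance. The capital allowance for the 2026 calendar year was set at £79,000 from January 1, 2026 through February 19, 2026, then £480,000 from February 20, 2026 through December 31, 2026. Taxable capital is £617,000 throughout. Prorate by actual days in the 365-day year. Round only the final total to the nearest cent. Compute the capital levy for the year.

£2,207.21

January 1 – February 19, 2026: 50 days, exemption £79,000 → (£617,000 − £79,000) × 1.15% × 50/365 = £847.5342
February 20 – December 31, 2026: 315 days, exemption £480,000 → (£617,000 − £480,000) × 1.15% × 315/365 = £1,359.6781
Total = £2,207.2123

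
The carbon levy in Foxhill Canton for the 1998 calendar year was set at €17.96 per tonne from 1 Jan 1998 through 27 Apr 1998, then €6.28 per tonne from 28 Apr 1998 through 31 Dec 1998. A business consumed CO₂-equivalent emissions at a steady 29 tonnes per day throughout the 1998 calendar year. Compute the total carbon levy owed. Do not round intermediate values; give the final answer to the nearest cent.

€106104.04

1 Jan – 27 Apr 1998: 117 days × 29 tonnes/day = 3,393 tonnes at €17.96/tonne → €60938.28
28 Apr – 31 Dec 1998: 248 days × 29 tonnes/day = 7,192 tonnes at €6.28/tonne → €45165.76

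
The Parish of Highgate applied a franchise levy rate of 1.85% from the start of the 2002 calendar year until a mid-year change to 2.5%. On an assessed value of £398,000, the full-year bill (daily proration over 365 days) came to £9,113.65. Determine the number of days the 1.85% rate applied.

Let d = days at the first rate; then 365 − d days at the second rate.
£398,000 × [1.85%·d + 2.5%·(365−d)] / 365 = £9,113.65
Solving gives d = 118, so the new rate took effect on 29 Apr 2002.

118 days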